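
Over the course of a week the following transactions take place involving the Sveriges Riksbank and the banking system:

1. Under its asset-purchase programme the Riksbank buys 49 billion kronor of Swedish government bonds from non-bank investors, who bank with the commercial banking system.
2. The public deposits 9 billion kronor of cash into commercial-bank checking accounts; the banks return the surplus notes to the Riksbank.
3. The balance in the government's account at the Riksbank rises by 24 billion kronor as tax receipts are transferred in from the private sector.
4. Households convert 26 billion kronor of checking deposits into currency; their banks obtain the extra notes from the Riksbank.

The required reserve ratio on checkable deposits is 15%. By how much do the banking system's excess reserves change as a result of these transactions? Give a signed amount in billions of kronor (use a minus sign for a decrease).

Asset purchase (from non-banks) 49 billion kronor: reserves +49B, deposits +49B.
Currency deposit 9 billion kronor: reserves +9B, deposits +9B.
Government account inflow 24 billion kronor: reserves −24B, deposits −24B.
Currency withdrawal 26 billion kronor: reserves −26B, deposits −26B.
Totals: Δreserves = +8B, Δdeposits = +8B.
Δrequired reserves = 15% × +8B = +1.2B.
Δexcess reserves = Δreserves − Δrequired = +8B − (+1.2B) = +6.8 billion.

+6.8 billion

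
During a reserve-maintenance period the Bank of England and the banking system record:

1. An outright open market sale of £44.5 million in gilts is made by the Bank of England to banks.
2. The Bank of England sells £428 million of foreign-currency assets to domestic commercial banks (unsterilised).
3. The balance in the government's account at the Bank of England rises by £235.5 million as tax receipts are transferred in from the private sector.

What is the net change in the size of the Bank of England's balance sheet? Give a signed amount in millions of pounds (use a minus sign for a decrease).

Bank of England balance sheet:
  Assets:      Securities −£44.5M, Foreign assets −£428M
  Liabilities: Bank reserves −£708M, Government deposits +£235.5M
Commercial banking system:
  Assets:      Reserves at CB −£708M, Securities +£44.5M, Foreign assets +£428M
  Liabilities: Checkable deposits −£235.5M
Change in total Bank of England assets = -£472.5 million.

-£472.5 million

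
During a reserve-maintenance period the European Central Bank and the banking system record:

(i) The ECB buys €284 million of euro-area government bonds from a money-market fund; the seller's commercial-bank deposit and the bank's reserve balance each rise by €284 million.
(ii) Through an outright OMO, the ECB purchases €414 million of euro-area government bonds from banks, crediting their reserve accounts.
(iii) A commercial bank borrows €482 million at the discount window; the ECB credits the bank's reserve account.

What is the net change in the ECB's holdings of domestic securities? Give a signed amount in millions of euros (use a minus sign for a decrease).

+€698 million

Asset purchase (from non-banks) €284 million: securities added to the ECB's portfolio → +€284M.
OMO purchase (from banks) €414 million: securities added to the ECB's portfolio → +€414M.
Discount-window loan €482 million: the ECB's securities portfolio is untouched → 0.
Net: 284 + 414 + 0 = +€698 million.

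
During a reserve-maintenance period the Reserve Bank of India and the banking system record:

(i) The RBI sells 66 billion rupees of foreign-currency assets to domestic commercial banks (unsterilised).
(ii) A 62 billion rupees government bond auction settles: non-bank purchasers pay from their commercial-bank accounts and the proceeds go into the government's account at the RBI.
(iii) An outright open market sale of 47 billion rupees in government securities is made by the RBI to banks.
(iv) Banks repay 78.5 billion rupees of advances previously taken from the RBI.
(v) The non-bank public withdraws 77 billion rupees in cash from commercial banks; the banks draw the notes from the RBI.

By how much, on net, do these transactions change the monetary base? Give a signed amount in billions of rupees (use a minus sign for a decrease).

RBI balance sheet:
  Assets:      Securities −47B, Loans to banks −78.5B, Foreign assets −66B
  Liabilities: Bank reserves −330.5B, Currency in circulation +77B, Government deposits +62B
Commercial banking system:
  Assets:      Reserves at CB −330.5B, Securities +47B, Foreign assets +66B
  Liabilities: Checkable deposits −139B, Borrowings from CB −78.5B
Monetary base = currency + reserves: +77B + (−330.5B) = -253.5 billion.

-253.5 billion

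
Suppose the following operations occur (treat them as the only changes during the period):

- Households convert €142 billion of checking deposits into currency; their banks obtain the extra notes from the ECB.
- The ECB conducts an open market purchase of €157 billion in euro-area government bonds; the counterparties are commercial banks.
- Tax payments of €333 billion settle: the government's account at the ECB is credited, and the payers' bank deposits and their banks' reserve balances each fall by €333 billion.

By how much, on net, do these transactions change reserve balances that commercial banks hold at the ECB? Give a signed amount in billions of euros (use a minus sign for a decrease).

-€318 billion

Currency withdrawal €142 billion: banks swap reserves for currency → −€142B.
OMO purchase (from banks) €157 billion: the ECB pays by crediting reserve accounts → +€157B.
Government account inflow €333 billion: funds move from bank reserves into the government account → −€333B.
Net: −142 + 157 − 333 = -€318 billion.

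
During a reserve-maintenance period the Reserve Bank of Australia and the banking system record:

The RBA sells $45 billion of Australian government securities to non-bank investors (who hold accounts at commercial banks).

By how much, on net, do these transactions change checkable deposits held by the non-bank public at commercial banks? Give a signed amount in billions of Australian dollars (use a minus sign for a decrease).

Asset sale (to non-banks) $45 billion: non-bank counterparties' bank balances fall → −$45B.

-$45 billion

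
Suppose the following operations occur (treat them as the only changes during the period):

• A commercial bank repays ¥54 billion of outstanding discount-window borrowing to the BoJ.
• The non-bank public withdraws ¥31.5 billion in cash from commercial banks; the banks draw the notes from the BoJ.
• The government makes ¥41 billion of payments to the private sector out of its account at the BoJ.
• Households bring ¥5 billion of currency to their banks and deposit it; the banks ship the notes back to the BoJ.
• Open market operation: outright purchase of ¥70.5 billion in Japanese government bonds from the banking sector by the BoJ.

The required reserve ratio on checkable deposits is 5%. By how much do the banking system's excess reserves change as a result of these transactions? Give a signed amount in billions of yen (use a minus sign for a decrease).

+¥30.275 billion

Discount-window repayment ¥54 billion: reserves −¥54B, deposits 0.
Currency withdrawal ¥31.5 billion: reserves −¥31.5B, deposits −¥31.5B.
Government spending ¥41 billion: reserves +¥41B, deposits +¥41B.
Currency deposit ¥5 billion: reserves +¥5B, deposits +¥5B.
OMO purchase (from banks) ¥70.5 billion: reserves +¥70.5B, deposits 0.
Totals: Δreserves = +¥31B, Δdeposits = +¥14.5B.
Δrequired reserves = 5% × +¥14.5B = +¥0.725B.
Δexcess reserves = Δreserves − Δrequired = +¥31B − (+¥0.725B) = +¥30.275 billion.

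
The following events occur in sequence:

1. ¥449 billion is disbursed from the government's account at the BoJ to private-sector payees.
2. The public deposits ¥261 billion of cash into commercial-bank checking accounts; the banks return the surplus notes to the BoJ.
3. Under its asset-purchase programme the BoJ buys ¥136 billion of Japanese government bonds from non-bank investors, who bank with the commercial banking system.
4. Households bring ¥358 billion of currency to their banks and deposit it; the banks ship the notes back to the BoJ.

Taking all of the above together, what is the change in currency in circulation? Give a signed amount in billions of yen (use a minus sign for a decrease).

BoJ balance sheet:
  Assets:      Securities +¥136B
  Liabilities: Bank reserves +¥1204B, Currency in circulation −¥619B, Government deposits −¥449B
So the change in currency in circulation is -¥619 billion.

-¥619 billion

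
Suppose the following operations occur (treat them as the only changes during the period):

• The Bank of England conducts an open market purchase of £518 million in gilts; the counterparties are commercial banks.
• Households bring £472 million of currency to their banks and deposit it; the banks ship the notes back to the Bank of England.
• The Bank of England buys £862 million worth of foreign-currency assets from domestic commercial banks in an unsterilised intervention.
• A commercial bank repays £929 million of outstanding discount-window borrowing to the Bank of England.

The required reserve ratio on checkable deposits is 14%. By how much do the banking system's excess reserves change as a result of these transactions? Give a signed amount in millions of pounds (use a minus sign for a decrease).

OMO purchase (from banks) £518 million: reserves +£518M, deposits 0.
Currency deposit £472 million: reserves +£472M, deposits +£472M.
FX purchase £862 million: reserves +£862M, deposits 0.
Discount-window repayment £929 million: reserves −£929M, deposits 0.
Totals: Δreserves = +£923M, Δdeposits = +£472M.
Δrequired reserves = 14% × +£472M = +£66.08M.
Δexcess reserves = Δreserves − Δrequired = +£923M − (+£66.08M) = +£856.92 million.

+£856.92 million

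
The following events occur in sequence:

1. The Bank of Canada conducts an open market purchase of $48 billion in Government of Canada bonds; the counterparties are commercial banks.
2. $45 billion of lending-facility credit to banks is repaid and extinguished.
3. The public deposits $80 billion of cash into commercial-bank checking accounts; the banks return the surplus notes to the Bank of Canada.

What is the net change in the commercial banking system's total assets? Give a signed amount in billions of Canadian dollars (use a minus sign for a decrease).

+$35 billion

Bank of Canada balance sheet:
  Assets:      Securities +$48B, Loans to banks −$45B
  Liabilities: Bank reserves +$83B, Currency in circulation −$80B
Commercial banking system:
  Assets:      Reserves at CB +$83B, Securities −$48B
  Liabilities: Checkable deposits +$80B, Borrowings from CB −$45B
Change in total bank assets = +$35 billion.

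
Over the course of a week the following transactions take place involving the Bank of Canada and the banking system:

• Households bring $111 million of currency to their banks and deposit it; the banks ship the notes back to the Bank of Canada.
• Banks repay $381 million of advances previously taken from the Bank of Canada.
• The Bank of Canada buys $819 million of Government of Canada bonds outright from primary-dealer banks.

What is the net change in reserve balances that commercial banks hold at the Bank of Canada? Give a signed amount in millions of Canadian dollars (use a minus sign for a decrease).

+$549 million

Bank of Canada balance sheet:
  Assets:      Securities +$819M, Loans to banks −$381M
  Liabilities: Bank reserves +$549M, Currency in circulation −$111M
Commercial banking system:
  Assets:      Reserves at CB +$549M, Securities −$819M
  Liabilities: Checkable deposits +$111M, Borrowings from CB −$381M
So the change in reserve balances that commercial banks hold at the Bank of Canada is +$549 million.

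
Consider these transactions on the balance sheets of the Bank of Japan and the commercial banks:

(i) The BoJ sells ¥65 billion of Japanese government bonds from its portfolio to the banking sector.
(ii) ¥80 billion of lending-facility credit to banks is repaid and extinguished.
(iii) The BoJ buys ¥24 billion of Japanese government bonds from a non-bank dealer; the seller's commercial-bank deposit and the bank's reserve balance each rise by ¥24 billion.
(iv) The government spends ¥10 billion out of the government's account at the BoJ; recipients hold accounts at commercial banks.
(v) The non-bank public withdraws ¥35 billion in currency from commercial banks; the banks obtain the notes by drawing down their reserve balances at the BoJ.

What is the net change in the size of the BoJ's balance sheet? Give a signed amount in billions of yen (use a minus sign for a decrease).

-¥121 billion

OMO sale (to banks) ¥65 billion: a BoJ asset is shed → −¥65B.
Discount-window repayment ¥80 billion: a BoJ asset is shed → −¥80B.
Asset purchase (from non-banks) ¥24 billion: a BoJ asset is acquired → +¥24B.
Government spending ¥10 billion: only the composition of liabilities changes → 0.
Currency withdrawal ¥35 billion: only the composition of liabilities changes → 0.
Net: −65 − 80 + 24 + 0 + 0 = -¥121 billion.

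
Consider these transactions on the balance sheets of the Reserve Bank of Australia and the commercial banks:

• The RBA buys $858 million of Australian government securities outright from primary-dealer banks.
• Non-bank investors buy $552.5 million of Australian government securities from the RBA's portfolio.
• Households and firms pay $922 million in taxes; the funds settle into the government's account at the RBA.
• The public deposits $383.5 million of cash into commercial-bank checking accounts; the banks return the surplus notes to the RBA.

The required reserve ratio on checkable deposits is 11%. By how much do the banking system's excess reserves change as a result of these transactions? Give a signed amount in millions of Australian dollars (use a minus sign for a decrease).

OMO purchase (from banks) $858 million: reserves +$858M, deposits 0.
Asset sale (to non-banks) $552.5 million: reserves −$552.5M, deposits −$552.5M.
Government account inflow $922 million: reserves −$922M, deposits −$922M.
Currency deposit $383.5 million: reserves +$383.5M, deposits +$383.5M.
Totals: Δreserves = −$233M, Δdeposits = −$1091M.
Δrequired reserves = 11% × −$1091M = −$120.01M.
Δexcess reserves = Δreserves − Δrequired = −$233M − (−$120.01M) = -$112.99 million.

-$112.99 million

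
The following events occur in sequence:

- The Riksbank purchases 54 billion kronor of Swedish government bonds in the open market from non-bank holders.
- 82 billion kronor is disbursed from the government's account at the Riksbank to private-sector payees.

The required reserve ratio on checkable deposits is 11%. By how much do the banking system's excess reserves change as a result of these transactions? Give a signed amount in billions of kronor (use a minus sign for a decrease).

Asset purchase (from non-banks) 54 billion kronor: reserves +54B, deposits +54B.
Government spending 82 billion kronor: reserves +82B, deposits +82B.
Totals: Δreserves = +136B, Δdeposits = +136B.
Δrequired reserves = 11% × +136B = +14.96B.
Δexcess reserves = Δreserves − Δrequired = +136B − (+14.96B) = +121.04 billion.

+121.04 billion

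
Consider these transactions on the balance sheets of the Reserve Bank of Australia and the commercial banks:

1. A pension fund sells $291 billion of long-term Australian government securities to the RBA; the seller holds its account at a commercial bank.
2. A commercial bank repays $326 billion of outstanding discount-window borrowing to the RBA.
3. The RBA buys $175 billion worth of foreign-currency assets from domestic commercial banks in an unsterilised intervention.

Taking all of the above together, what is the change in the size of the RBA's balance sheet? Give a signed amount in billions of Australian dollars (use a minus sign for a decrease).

Asset purchase (from non-banks) $291 billion: an RBA asset is acquired → +$291B.
Discount-window repayment $326 billion: an RBA asset is shed → −$326B.
FX purchase $175 billion: an RBA asset is acquired → +$175B.
Net: 291 − 326 + 175 = +$140 billion.

+$140 billion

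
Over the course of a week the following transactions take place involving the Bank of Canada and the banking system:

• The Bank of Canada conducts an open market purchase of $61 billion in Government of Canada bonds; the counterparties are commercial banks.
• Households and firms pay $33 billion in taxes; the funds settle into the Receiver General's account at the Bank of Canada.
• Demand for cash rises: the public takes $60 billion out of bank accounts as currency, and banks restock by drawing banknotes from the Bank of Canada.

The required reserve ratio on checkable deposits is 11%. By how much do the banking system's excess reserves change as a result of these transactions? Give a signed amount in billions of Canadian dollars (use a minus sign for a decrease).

OMO purchase (from banks) $61 billion: reserves +$61B, deposits 0.
Government account inflow $33 billion: reserves −$33B, deposits −$33B.
Currency withdrawal $60 billion: reserves −$60B, deposits −$60B.
Totals: Δreserves = −$32B, Δdeposits = −$93B.
Δrequired reserves = 11% × −$93B = −$10.23B.
Δexcess reserves = Δreserves − Δrequired = −$32B − (−$10.23B) = -$21.77 billion.

-$21.77 billion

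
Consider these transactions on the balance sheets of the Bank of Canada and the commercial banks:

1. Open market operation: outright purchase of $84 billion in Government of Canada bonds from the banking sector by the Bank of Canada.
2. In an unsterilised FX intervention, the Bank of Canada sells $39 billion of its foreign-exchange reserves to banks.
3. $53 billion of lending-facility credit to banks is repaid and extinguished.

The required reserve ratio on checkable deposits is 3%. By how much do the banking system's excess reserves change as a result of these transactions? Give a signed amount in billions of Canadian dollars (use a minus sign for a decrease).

-$8 billion

OMO purchase (from banks) $84 billion: reserves +$84B, deposits 0.
FX sale $39 billion: reserves −$39B, deposits 0.
Discount-window repayment $53 billion: reserves −$53B, deposits 0.
Totals: Δreserves = −$8B, Δdeposits = 0.
Δrequired reserves = 3% × 0 = 0.
Δexcess reserves = Δreserves − Δrequired = −$8B − (0) = -$8 billion.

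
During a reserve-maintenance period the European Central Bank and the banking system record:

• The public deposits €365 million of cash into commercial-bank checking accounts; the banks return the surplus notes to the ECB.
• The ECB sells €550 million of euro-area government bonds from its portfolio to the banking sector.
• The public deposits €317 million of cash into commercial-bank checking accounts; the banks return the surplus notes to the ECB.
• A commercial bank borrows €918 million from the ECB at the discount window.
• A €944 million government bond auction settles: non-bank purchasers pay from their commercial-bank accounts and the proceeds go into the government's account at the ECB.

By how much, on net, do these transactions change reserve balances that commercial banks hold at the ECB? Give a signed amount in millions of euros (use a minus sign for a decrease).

+€106 million

Currency deposit €365 million: returned notes are swapped for reserve credit → +€365M.
OMO sale (to banks) €550 million: the buying banks pay out of their reserve balances → −€550M.
Currency deposit €317 million: returned notes are swapped for reserve credit → +€317M.
Discount-window loan €918 million: the loan is credited to the bank's reserve account → +€918M.
Government account inflow €944 million: funds move from bank reserves into the government account → −€944M.
Net: 365 − 550 + 317 + 918 − 944 = +€106 million.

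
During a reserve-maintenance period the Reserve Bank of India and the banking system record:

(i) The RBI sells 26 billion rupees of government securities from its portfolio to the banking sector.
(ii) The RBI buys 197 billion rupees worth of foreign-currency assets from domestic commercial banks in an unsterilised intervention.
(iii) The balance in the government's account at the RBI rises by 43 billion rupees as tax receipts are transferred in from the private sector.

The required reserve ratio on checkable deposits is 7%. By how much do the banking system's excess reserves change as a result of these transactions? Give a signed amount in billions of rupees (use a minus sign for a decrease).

+131.01 billion

OMO sale (to banks) 26 billion rupees: reserves −26B, deposits 0.
FX purchase 197 billion rupees: reserves +197B, deposits 0.
Government account inflow 43 billion rupees: reserves −43B, deposits −43B.
Totals: Δreserves = +128B, Δdeposits = −43B.
Δrequired reserves = 7% × −43B = −3.01B.
Δexcess reserves = Δreserves − Δrequired = +128B − (−3.01B) = +131.01 billion.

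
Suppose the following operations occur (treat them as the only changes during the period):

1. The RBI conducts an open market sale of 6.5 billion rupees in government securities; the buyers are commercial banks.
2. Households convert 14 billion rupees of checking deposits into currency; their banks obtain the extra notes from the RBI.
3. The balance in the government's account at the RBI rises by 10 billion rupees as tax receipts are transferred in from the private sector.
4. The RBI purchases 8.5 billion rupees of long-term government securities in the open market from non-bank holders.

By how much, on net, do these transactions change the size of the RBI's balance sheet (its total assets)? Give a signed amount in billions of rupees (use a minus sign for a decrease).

OMO sale (to banks) 6.5 billion rupees: an RBI asset is shed → −6.5B.
Currency withdrawal 14 billion rupees: only the composition of liabilities changes → 0.
Government account inflow 10 billion rupees: only the composition of liabilities changes → 0.
Asset purchase (from non-banks) 8.5 billion rupees: an RBI asset is acquired → +8.5B.
Net: −6.5 + 0 + 0 + 8.5 = +2 billion.

+2 billion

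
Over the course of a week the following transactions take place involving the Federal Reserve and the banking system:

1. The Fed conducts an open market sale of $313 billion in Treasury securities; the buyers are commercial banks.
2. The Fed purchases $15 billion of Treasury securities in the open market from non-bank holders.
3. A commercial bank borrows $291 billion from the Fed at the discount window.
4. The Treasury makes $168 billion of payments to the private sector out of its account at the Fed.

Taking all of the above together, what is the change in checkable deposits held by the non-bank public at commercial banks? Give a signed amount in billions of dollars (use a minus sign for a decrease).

Fed balance sheet:
  Assets:      Securities −$298B, Loans to banks +$291B
  Liabilities: Bank reserves +$161B, Government deposits −$168B
Commercial banking system:
  Assets:      Reserves at CB +$161B, Securities +$313B
  Liabilities: Checkable deposits +$183B, Borrowings from CB +$291B
So the change in checkable deposits held by the non-bank public at commercial banks is +$183 billion.

+$183 billion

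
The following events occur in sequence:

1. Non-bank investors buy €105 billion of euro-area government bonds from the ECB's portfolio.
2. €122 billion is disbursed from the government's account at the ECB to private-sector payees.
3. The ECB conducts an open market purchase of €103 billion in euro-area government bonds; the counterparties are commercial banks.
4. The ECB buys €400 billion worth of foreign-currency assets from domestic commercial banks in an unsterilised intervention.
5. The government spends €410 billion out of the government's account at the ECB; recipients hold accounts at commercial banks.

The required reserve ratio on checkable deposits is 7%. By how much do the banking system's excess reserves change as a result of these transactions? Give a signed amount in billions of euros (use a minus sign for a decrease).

+€900.11 billion

Asset sale (to non-banks) €105 billion: reserves −€105B, deposits −€105B.
Government spending €122 billion: reserves +€122B, deposits +€122B.
OMO purchase (from banks) €103 billion: reserves +€103B, deposits 0.
FX purchase €400 billion: reserves +€400B, deposits 0.
Government spending €410 billion: reserves +€410B, deposits +€410B.
Totals: Δreserves = +€930B, Δdeposits = +€427B.
Δrequired reserves = 7% × +€427B = +€29.89B.
Δexcess reserves = Δreserves − Δrequired = +€930B − (+€29.89B) = +€900.11 billion.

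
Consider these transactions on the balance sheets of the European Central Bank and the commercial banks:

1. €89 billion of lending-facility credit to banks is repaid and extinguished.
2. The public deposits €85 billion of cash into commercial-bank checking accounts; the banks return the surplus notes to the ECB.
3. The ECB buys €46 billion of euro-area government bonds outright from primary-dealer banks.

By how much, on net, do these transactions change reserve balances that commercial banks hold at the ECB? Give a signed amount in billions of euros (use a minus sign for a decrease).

Discount-window repayment €89 billion: repayment is debited from reserves → −€89B.
Currency deposit €85 billion: returned notes are swapped for reserve credit → +€85B.
OMO purchase (from banks) €46 billion: the ECB pays by crediting reserve accounts → +€46B.
Net: −89 + 85 + 46 = +€42 billion.

+€42 billion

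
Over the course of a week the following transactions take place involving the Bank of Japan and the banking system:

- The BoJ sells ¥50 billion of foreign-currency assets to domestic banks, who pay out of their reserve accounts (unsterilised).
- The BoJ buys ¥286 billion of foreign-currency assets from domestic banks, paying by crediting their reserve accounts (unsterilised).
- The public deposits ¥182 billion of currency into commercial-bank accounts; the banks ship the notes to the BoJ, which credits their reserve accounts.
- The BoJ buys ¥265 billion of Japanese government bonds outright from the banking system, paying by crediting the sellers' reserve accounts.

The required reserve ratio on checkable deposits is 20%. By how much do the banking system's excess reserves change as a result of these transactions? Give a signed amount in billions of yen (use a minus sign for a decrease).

FX sale ¥50 billion: reserves −¥50B, deposits 0.
FX purchase ¥286 billion: reserves +¥286B, deposits 0.
Currency deposit ¥182 billion: reserves +¥182B, deposits +¥182B.
OMO purchase (from banks) ¥265 billion: reserves +¥265B, deposits 0.
Totals: Δreserves = +¥683B, Δdeposits = +¥182B.
Δrequired reserves = 20% × +¥182B = +¥36.4B.
Δexcess reserves = Δreserves − Δrequired = +¥683B − (+¥36.4B) = +¥646.6 billion.

+¥646.6 billion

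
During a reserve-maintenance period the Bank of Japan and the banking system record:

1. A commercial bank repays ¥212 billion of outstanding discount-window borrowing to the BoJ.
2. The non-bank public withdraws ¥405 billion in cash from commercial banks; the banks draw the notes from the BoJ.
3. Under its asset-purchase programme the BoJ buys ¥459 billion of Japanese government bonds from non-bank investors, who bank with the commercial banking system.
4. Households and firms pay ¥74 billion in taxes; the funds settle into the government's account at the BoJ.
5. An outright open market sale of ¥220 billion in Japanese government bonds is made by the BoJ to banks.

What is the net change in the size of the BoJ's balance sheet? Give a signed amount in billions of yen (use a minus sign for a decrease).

BoJ balance sheet:
  Assets:      Securities +¥239B, Loans to banks −¥212B
  Liabilities: Bank reserves −¥452B, Currency in circulation +¥405B, Government deposits +¥74B
Commercial banking system:
  Assets:      Reserves at CB −¥452B, Securities +¥220B
  Liabilities: Checkable deposits −¥20B, Borrowings from CB −¥212B
Change in total BoJ assets = +¥27 billion.

+¥27 billion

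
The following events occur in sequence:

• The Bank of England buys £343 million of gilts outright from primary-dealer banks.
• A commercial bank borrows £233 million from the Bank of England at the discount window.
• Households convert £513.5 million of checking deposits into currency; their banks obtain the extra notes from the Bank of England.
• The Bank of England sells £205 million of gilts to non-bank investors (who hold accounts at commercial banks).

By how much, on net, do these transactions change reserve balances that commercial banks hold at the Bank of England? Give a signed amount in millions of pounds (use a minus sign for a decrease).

-£142.5 million

OMO purchase (from banks) £343 million: the Bank of England pays by crediting reserve accounts → +£343M.
Discount-window loan £233 million: the loan is credited to the bank's reserve account → +£233M.
Currency withdrawal £513.5 million: banks swap reserves for currency → −£513.5M.
Asset sale (to non-banks) £205 million: the non-bank buyers' banks settle from reserves → −£205M.
Net: 343 + 233 − 513.5 − 205 = -£142.5 million.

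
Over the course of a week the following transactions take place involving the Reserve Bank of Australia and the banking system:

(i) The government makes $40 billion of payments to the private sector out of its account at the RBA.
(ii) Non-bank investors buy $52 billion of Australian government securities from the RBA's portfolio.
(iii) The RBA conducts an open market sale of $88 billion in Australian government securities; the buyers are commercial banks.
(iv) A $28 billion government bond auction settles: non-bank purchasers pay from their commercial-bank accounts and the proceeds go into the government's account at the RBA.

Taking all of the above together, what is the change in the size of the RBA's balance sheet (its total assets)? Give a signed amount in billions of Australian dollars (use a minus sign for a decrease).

RBA balance sheet:
  Assets:      Securities −$140B
  Liabilities: Bank reserves −$128B, Government deposits −$12B
Change in total RBA assets = -$140 billion.

-$140 billion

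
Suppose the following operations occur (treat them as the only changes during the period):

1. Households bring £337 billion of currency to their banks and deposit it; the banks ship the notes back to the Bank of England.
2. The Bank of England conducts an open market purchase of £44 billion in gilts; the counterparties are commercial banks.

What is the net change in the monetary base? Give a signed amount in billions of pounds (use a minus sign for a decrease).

Bank of England balance sheet:
  Assets:      Securities +£44B
  Liabilities: Bank reserves +£381B, Currency in circulation −£337B
Monetary base = currency + reserves: −£337B + (+£381B) = +£44 billion.

+£44 billion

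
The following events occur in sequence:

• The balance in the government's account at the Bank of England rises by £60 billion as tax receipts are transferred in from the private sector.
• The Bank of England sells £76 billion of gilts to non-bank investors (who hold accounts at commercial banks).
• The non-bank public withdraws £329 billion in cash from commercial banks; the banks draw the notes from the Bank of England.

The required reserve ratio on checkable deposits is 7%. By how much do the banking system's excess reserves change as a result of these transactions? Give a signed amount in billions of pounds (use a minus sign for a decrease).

-£432.45 billion

Government account inflow £60 billion: reserves −£60B, deposits −£60B.
Asset sale (to non-banks) £76 billion: reserves −£76B, deposits −£76B.
Currency withdrawal £329 billion: reserves −£329B, deposits −£329B.
Totals: Δreserves = −£465B, Δdeposits = −£465B.
Δrequired reserves = 7% × −£465B = −£32.55B.
Δexcess reserves = Δreserves − Δrequired = −£465B − (−£32.55B) = -£432.45 billion.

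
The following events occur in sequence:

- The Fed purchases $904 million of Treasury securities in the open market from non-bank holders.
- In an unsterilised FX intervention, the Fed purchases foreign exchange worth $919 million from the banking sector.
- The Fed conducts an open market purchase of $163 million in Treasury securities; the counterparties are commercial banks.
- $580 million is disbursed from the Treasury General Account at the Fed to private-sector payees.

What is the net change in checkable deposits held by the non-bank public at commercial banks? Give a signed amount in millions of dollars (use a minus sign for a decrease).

Asset purchase (from non-banks) $904 million: non-bank counterparties' bank balances rise → +$904M.
FX purchase $919 million: the counterparty is a bank, so public deposits are unchanged → 0.
OMO purchase (from banks) $163 million: the counterparty is a bank, so public deposits are unchanged → 0.
Government spending $580 million: non-bank counterparties' bank balances rise → +$580M.
Net: 904 + 0 + 0 + 580 = +$1484 million.

+$1484 million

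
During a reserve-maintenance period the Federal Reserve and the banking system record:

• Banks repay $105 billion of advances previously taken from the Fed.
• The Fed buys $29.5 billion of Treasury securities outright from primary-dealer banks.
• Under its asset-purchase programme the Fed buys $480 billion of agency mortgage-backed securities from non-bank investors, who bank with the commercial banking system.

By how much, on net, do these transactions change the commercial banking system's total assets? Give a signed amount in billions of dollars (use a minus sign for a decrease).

Fed balance sheet:
  Assets:      Securities +$509.5B, Loans to banks −$105B
  Liabilities: Bank reserves +$404.5B
Commercial banking system:
  Assets:      Reserves at CB +$404.5B, Securities −$29.5B
  Liabilities: Checkable deposits +$480B, Borrowings from CB −$105B
Change in total bank assets = +$375 billion.

+$375 billion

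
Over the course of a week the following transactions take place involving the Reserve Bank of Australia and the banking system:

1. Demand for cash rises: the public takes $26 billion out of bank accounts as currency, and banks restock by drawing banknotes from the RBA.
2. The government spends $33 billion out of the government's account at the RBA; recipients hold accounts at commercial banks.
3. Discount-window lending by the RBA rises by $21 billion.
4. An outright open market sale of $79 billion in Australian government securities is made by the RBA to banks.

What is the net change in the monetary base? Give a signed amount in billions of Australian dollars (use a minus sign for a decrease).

-$25 billion

Currency withdrawal $26 billion: just a shift between currency and reserves — both are base money → 0.
Government spending $33 billion: a non-base liability converts back to reserves → +$33B.
Discount-window loan $21 billion: RBA balance sheet expands → +$21B.
OMO sale (to banks) $79 billion: RBA balance sheet contracts → −$79B.
Net: 0 + 33 + 21 − 79 = -$25 billion.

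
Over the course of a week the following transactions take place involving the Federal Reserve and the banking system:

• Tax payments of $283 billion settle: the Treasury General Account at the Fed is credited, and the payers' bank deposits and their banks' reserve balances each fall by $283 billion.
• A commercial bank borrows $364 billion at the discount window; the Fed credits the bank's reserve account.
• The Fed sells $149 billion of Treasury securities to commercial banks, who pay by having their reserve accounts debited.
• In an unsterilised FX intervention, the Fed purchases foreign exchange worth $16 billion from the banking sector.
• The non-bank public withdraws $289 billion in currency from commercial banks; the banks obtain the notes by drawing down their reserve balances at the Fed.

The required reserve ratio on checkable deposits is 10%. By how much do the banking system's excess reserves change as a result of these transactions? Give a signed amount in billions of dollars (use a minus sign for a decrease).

-$283.8 billion

Government account inflow $283 billion: reserves −$283B, deposits −$283B.
Discount-window loan $364 billion: reserves +$364B, deposits 0.
OMO sale (to banks) $149 billion: reserves −$149B, deposits 0.
FX purchase $16 billion: reserves +$16B, deposits 0.
Currency withdrawal $289 billion: reserves −$289B, deposits −$289B.
Totals: Δreserves = −$341B, Δdeposits = −$572B.
Δrequired reserves = 10% × −$572B = −$57.2B.
Δexcess reserves = Δreserves − Δrequired = −$341B − (−$57.2B) = -$283.8 billion.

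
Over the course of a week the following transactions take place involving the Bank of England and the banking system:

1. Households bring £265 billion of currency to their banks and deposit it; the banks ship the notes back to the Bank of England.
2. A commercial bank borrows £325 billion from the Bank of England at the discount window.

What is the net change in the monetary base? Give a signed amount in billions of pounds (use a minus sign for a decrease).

Bank of England balance sheet:
  Assets:      Loans to banks +£325B
  Liabilities: Bank reserves +£590B, Currency in circulation −£265B
Commercial banking system:
  Assets:      Reserves at CB +£590B
  Liabilities: Checkable deposits +£265B, Borrowings from CB +£325B
Monetary base = currency + reserves: −£265B + (+£590B) = +£325 billion.

+£325 billion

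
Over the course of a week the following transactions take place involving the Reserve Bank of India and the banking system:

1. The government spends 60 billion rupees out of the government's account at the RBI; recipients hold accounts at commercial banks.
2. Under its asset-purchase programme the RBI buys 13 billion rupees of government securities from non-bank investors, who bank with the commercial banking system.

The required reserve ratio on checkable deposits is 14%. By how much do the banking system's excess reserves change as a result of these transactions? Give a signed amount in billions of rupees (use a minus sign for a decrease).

Government spending 60 billion rupees: reserves +60B, deposits +60B.
Asset purchase (from non-banks) 13 billion rupees: reserves +13B, deposits +13B.
Totals: Δreserves = +73B, Δdeposits = +73B.
Δrequired reserves = 14% × +73B = +10.22B.
Δexcess reserves = Δreserves − Δrequired = +73B − (+10.22B) = +62.78 billion.

+62.78 billion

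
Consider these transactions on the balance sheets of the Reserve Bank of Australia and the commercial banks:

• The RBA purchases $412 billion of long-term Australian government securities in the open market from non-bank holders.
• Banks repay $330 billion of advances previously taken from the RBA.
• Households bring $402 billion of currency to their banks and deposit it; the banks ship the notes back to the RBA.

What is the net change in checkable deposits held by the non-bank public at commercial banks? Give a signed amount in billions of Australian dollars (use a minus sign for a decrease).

Asset purchase (from non-banks) $412 billion: non-bank counterparties' bank balances rise → +$412B.
Discount-window repayment $330 billion: the counterparty is a bank, so public deposits are unchanged → 0.
Currency deposit $402 billion: non-bank counterparties' bank balances rise → +$402B.
Net: 412 + 0 + 402 = +$814 billion.

+$814 billion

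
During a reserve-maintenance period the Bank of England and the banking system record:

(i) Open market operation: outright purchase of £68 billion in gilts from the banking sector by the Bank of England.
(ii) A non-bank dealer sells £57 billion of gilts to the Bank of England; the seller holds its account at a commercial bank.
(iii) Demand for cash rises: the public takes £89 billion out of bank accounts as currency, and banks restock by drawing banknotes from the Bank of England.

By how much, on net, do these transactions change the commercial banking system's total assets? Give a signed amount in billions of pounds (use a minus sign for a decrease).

-£32 billion

OMO purchase (from banks) £68 billion: just an asset swap on bank balance sheets → 0.
Asset purchase (from non-banks) £57 billion: bank balance sheets expand → +£57B.
Currency withdrawal £89 billion: bank balance sheets shrink → −£89B.
Net: 0 + 57 − 89 = -£32 billion.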